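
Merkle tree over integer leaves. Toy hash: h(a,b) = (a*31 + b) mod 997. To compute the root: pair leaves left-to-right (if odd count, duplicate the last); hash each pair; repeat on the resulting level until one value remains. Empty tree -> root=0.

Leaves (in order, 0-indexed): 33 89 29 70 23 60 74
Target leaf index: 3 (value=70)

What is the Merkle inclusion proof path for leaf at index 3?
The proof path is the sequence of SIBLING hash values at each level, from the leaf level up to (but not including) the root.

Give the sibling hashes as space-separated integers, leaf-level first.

Answer: 29 115 409

Derivation:
L0 (leaves): [33, 89, 29, 70, 23, 60, 74], target index=3
L1: h(33,89)=(33*31+89)%997=115 [pair 0] h(29,70)=(29*31+70)%997=969 [pair 1] h(23,60)=(23*31+60)%997=773 [pair 2] h(74,74)=(74*31+74)%997=374 [pair 3] -> [115, 969, 773, 374]
  Sibling for proof at L0: 29
L2: h(115,969)=(115*31+969)%997=546 [pair 0] h(773,374)=(773*31+374)%997=409 [pair 1] -> [546, 409]
  Sibling for proof at L1: 115
L3: h(546,409)=(546*31+409)%997=386 [pair 0] -> [386]
  Sibling for proof at L2: 409
Root: 386
Proof path (sibling hashes from leaf to root): [29, 115, 409]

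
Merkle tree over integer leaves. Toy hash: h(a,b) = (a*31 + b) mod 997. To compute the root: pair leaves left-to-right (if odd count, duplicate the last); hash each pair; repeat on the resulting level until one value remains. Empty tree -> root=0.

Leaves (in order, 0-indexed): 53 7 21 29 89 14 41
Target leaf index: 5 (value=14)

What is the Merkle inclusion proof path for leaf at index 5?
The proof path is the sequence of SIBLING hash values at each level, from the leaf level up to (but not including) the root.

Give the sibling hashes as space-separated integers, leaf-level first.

Answer: 89 315 983

Derivation:
L0 (leaves): [53, 7, 21, 29, 89, 14, 41], target index=5
L1: h(53,7)=(53*31+7)%997=653 [pair 0] h(21,29)=(21*31+29)%997=680 [pair 1] h(89,14)=(89*31+14)%997=779 [pair 2] h(41,41)=(41*31+41)%997=315 [pair 3] -> [653, 680, 779, 315]
  Sibling for proof at L0: 89
L2: h(653,680)=(653*31+680)%997=983 [pair 0] h(779,315)=(779*31+315)%997=536 [pair 1] -> [983, 536]
  Sibling for proof at L1: 315
L3: h(983,536)=(983*31+536)%997=102 [pair 0] -> [102]
  Sibling for proof at L2: 983
Root: 102
Proof path (sibling hashes from leaf to root): [89, 315, 983]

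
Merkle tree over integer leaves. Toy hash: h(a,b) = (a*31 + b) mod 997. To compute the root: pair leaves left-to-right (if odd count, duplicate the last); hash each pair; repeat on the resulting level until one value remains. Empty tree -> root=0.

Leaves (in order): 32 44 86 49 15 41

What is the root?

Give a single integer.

Answer: 250

Derivation:
L0: [32, 44, 86, 49, 15, 41]
L1: h(32,44)=(32*31+44)%997=39 h(86,49)=(86*31+49)%997=721 h(15,41)=(15*31+41)%997=506 -> [39, 721, 506]
L2: h(39,721)=(39*31+721)%997=933 h(506,506)=(506*31+506)%997=240 -> [933, 240]
L3: h(933,240)=(933*31+240)%997=250 -> [250]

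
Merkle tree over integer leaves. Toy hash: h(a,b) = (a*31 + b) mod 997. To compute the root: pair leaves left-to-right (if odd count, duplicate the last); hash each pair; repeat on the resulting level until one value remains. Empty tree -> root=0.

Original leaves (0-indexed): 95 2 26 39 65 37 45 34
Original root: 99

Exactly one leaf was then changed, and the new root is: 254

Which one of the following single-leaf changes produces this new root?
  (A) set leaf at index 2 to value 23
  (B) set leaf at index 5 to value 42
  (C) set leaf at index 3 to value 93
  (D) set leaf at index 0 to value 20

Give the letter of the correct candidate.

Answer: B

Derivation:
Original leaves: [95, 2, 26, 39, 65, 37, 45, 34]
Target new root: 254
Try each candidate change and compute the resulting root:
Candidate A: set leaf[2] = 23 -> leaves = [95, 2, 23, 39, 65, 37, 45, 34]
  L0: [95, 2, 23, 39, 65, 37, 45, 34]
  L1: h(95,2)=(95*31+2)%997=953 h(23,39)=(23*31+39)%997=752 h(65,37)=(65*31+37)%997=58 h(45,34)=(45*31+34)%997=432 -> [953, 752, 58, 432]
  L2: h(953,752)=(953*31+752)%997=385 h(58,432)=(58*31+432)%997=236 -> [385, 236]
  L3: h(385,236)=(385*31+236)%997=207 -> [207]
  root = 207 != target 254
Candidate B: set leaf[5] = 42 -> leaves = [95, 2, 26, 39, 65, 42, 45, 34]
  L0: [95, 2, 26, 39, 65, 42, 45, 34]
  L1: h(95,2)=(95*31+2)%997=953 h(26,39)=(26*31+39)%997=845 h(65,42)=(65*31+42)%997=63 h(45,34)=(45*31+34)%997=432 -> [953, 845, 63, 432]
  L2: h(953,845)=(953*31+845)%997=478 h(63,432)=(63*31+432)%997=391 -> [478, 391]
  L3: h(478,391)=(478*31+391)%997=254 -> [254]
  root = 254 == target 254  ** MATCH **
Candidate C: set leaf[3] = 93 -> leaves = [95, 2, 26, 93, 65, 37, 45, 34]
  L0: [95, 2, 26, 93, 65, 37, 45, 34]
  L1: h(95,2)=(95*31+2)%997=953 h(26,93)=(26*31+93)%997=899 h(65,37)=(65*31+37)%997=58 h(45,34)=(45*31+34)%997=432 -> [953, 899, 58, 432]
  L2: h(953,899)=(953*31+899)%997=532 h(58,432)=(58*31+432)%997=236 -> [532, 236]
  L3: h(532,236)=(532*31+236)%997=776 -> [776]
  root = 776 != target 254
Candidate D: set leaf[0] = 20 -> leaves = [20, 2, 26, 39, 65, 37, 45, 34]
  L0: [20, 2, 26, 39, 65, 37, 45, 34]
  L1: h(20,2)=(20*31+2)%997=622 h(26,39)=(26*31+39)%997=845 h(65,37)=(65*31+37)%997=58 h(45,34)=(45*31+34)%997=432 -> [622, 845, 58, 432]
  L2: h(622,845)=(622*31+845)%997=187 h(58,432)=(58*31+432)%997=236 -> [187, 236]
  L3: h(187,236)=(187*31+236)%997=51 -> [51]
  root = 51 != target 254
Candidate B produces the target root.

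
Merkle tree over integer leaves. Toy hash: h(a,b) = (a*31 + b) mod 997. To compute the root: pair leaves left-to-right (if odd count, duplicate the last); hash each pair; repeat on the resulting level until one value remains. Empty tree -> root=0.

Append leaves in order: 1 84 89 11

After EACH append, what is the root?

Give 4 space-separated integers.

Answer: 1 115 431 353

Derivation:
After append 1 (leaves=[1]):
  L0: [1]
  root=1
After append 84 (leaves=[1, 84]):
  L0: [1, 84]
  L1: h(1,84)=(1*31+84)%997=115 -> [115]
  root=115
After append 89 (leaves=[1, 84, 89]):
  L0: [1, 84, 89]
  L1: h(1,84)=(1*31+84)%997=115 h(89,89)=(89*31+89)%997=854 -> [115, 854]
  L2: h(115,854)=(115*31+854)%997=431 -> [431]
  root=431
After append 11 (leaves=[1, 84, 89, 11]):
  L0: [1, 84, 89, 11]
  L1: h(1,84)=(1*31+84)%997=115 h(89,11)=(89*31+11)%997=776 -> [115, 776]
  L2: h(115,776)=(115*31+776)%997=353 -> [353]
  root=353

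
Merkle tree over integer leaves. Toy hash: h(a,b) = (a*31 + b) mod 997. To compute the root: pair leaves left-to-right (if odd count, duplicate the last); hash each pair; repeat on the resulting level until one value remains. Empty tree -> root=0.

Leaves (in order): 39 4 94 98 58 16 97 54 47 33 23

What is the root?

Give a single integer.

Answer: 286

Derivation:
L0: [39, 4, 94, 98, 58, 16, 97, 54, 47, 33, 23]
L1: h(39,4)=(39*31+4)%997=216 h(94,98)=(94*31+98)%997=21 h(58,16)=(58*31+16)%997=817 h(97,54)=(97*31+54)%997=70 h(47,33)=(47*31+33)%997=493 h(23,23)=(23*31+23)%997=736 -> [216, 21, 817, 70, 493, 736]
L2: h(216,21)=(216*31+21)%997=735 h(817,70)=(817*31+70)%997=472 h(493,736)=(493*31+736)%997=67 -> [735, 472, 67]
L3: h(735,472)=(735*31+472)%997=326 h(67,67)=(67*31+67)%997=150 -> [326, 150]
L4: h(326,150)=(326*31+150)%997=286 -> [286]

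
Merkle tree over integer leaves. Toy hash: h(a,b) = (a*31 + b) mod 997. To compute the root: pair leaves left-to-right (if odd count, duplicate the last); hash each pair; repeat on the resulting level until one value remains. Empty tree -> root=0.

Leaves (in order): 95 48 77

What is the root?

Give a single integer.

L0: [95, 48, 77]
L1: h(95,48)=(95*31+48)%997=2 h(77,77)=(77*31+77)%997=470 -> [2, 470]
L2: h(2,470)=(2*31+470)%997=532 -> [532]

Answer: 532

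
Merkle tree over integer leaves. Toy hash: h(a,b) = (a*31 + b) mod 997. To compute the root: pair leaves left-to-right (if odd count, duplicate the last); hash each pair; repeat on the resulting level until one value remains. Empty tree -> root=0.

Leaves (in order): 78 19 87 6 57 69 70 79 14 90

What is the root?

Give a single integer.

Answer: 347

Derivation:
L0: [78, 19, 87, 6, 57, 69, 70, 79, 14, 90]
L1: h(78,19)=(78*31+19)%997=443 h(87,6)=(87*31+6)%997=709 h(57,69)=(57*31+69)%997=839 h(70,79)=(70*31+79)%997=255 h(14,90)=(14*31+90)%997=524 -> [443, 709, 839, 255, 524]
L2: h(443,709)=(443*31+709)%997=484 h(839,255)=(839*31+255)%997=342 h(524,524)=(524*31+524)%997=816 -> [484, 342, 816]
L3: h(484,342)=(484*31+342)%997=391 h(816,816)=(816*31+816)%997=190 -> [391, 190]
L4: h(391,190)=(391*31+190)%997=347 -> [347]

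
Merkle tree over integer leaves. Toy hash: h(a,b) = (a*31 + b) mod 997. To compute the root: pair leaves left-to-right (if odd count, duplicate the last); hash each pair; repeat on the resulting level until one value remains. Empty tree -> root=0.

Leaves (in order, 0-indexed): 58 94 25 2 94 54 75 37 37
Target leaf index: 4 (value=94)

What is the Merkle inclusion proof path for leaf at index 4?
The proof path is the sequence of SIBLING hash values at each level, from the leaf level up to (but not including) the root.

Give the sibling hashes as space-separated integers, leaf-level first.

Answer: 54 368 606 64

Derivation:
L0 (leaves): [58, 94, 25, 2, 94, 54, 75, 37, 37], target index=4
L1: h(58,94)=(58*31+94)%997=895 [pair 0] h(25,2)=(25*31+2)%997=777 [pair 1] h(94,54)=(94*31+54)%997=974 [pair 2] h(75,37)=(75*31+37)%997=368 [pair 3] h(37,37)=(37*31+37)%997=187 [pair 4] -> [895, 777, 974, 368, 187]
  Sibling for proof at L0: 54
L2: h(895,777)=(895*31+777)%997=606 [pair 0] h(974,368)=(974*31+368)%997=652 [pair 1] h(187,187)=(187*31+187)%997=2 [pair 2] -> [606, 652, 2]
  Sibling for proof at L1: 368
L3: h(606,652)=(606*31+652)%997=495 [pair 0] h(2,2)=(2*31+2)%997=64 [pair 1] -> [495, 64]
  Sibling for proof at L2: 606
L4: h(495,64)=(495*31+64)%997=454 [pair 0] -> [454]
  Sibling for proof at L3: 64
Root: 454
Proof path (sibling hashes from leaf to root): [54, 368, 606, 64]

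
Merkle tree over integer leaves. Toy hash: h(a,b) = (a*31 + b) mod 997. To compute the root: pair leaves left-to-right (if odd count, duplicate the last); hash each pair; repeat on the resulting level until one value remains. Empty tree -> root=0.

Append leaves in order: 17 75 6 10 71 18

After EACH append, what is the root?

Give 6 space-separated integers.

Answer: 17 602 908 912 279 577

Derivation:
After append 17 (leaves=[17]):
  L0: [17]
  root=17
After append 75 (leaves=[17, 75]):
  L0: [17, 75]
  L1: h(17,75)=(17*31+75)%997=602 -> [602]
  root=602
After append 6 (leaves=[17, 75, 6]):
  L0: [17, 75, 6]
  L1: h(17,75)=(17*31+75)%997=602 h(6,6)=(6*31+6)%997=192 -> [602, 192]
  L2: h(602,192)=(602*31+192)%997=908 -> [908]
  root=908
After append 10 (leaves=[17, 75, 6, 10]):
  L0: [17, 75, 6, 10]
  L1: h(17,75)=(17*31+75)%997=602 h(6,10)=(6*31+10)%997=196 -> [602, 196]
  L2: h(602,196)=(602*31+196)%997=912 -> [912]
  root=912
After append 71 (leaves=[17, 75, 6, 10, 71]):
  L0: [17, 75, 6, 10, 71]
  L1: h(17,75)=(17*31+75)%997=602 h(6,10)=(6*31+10)%997=196 h(71,71)=(71*31+71)%997=278 -> [602, 196, 278]
  L2: h(602,196)=(602*31+196)%997=912 h(278,278)=(278*31+278)%997=920 -> [912, 920]
  L3: h(912,920)=(912*31+920)%997=279 -> [279]
  root=279
After append 18 (leaves=[17, 75, 6, 10, 71, 18]):
  L0: [17, 75, 6, 10, 71, 18]
  L1: h(17,75)=(17*31+75)%997=602 h(6,10)=(6*31+10)%997=196 h(71,18)=(71*31+18)%997=225 -> [602, 196, 225]
  L2: h(602,196)=(602*31+196)%997=912 h(225,225)=(225*31+225)%997=221 -> [912, 221]
  L3: h(912,221)=(912*31+221)%997=577 -> [577]
  root=577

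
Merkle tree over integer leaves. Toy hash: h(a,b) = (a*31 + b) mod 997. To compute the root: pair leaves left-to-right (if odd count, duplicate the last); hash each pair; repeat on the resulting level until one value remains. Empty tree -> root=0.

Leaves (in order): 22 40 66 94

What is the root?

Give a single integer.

Answer: 594

Derivation:
L0: [22, 40, 66, 94]
L1: h(22,40)=(22*31+40)%997=722 h(66,94)=(66*31+94)%997=146 -> [722, 146]
L2: h(722,146)=(722*31+146)%997=594 -> [594]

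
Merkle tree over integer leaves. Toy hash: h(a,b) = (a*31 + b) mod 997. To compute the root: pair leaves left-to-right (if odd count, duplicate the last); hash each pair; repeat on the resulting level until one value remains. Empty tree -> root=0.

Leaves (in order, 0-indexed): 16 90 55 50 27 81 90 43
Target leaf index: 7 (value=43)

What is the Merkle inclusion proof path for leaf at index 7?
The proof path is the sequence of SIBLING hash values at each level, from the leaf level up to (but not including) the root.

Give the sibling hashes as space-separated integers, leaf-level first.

L0 (leaves): [16, 90, 55, 50, 27, 81, 90, 43], target index=7
L1: h(16,90)=(16*31+90)%997=586 [pair 0] h(55,50)=(55*31+50)%997=758 [pair 1] h(27,81)=(27*31+81)%997=918 [pair 2] h(90,43)=(90*31+43)%997=839 [pair 3] -> [586, 758, 918, 839]
  Sibling for proof at L0: 90
L2: h(586,758)=(586*31+758)%997=978 [pair 0] h(918,839)=(918*31+839)%997=384 [pair 1] -> [978, 384]
  Sibling for proof at L1: 918
L3: h(978,384)=(978*31+384)%997=792 [pair 0] -> [792]
  Sibling for proof at L2: 978
Root: 792
Proof path (sibling hashes from leaf to root): [90, 918, 978]

Answer: 90 918 978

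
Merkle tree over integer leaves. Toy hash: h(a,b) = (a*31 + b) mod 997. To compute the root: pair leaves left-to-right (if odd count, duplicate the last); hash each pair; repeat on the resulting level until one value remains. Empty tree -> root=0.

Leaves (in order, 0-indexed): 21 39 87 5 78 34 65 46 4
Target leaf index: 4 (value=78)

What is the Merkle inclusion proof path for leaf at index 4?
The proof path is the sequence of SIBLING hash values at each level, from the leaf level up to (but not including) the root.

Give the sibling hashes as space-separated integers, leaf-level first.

Answer: 34 67 164 465

Derivation:
L0 (leaves): [21, 39, 87, 5, 78, 34, 65, 46, 4], target index=4
L1: h(21,39)=(21*31+39)%997=690 [pair 0] h(87,5)=(87*31+5)%997=708 [pair 1] h(78,34)=(78*31+34)%997=458 [pair 2] h(65,46)=(65*31+46)%997=67 [pair 3] h(4,4)=(4*31+4)%997=128 [pair 4] -> [690, 708, 458, 67, 128]
  Sibling for proof at L0: 34
L2: h(690,708)=(690*31+708)%997=164 [pair 0] h(458,67)=(458*31+67)%997=307 [pair 1] h(128,128)=(128*31+128)%997=108 [pair 2] -> [164, 307, 108]
  Sibling for proof at L1: 67
L3: h(164,307)=(164*31+307)%997=406 [pair 0] h(108,108)=(108*31+108)%997=465 [pair 1] -> [406, 465]
  Sibling for proof at L2: 164
L4: h(406,465)=(406*31+465)%997=90 [pair 0] -> [90]
  Sibling for proof at L3: 465
Root: 90
Proof path (sibling hashes from leaf to root): [34, 67, 164, 465]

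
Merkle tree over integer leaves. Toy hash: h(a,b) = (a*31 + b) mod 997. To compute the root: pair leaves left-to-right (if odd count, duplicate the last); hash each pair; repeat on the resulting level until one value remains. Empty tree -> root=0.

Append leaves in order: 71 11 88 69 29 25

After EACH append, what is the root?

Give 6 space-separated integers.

After append 71 (leaves=[71]):
  L0: [71]
  root=71
After append 11 (leaves=[71, 11]):
  L0: [71, 11]
  L1: h(71,11)=(71*31+11)%997=218 -> [218]
  root=218
After append 88 (leaves=[71, 11, 88]):
  L0: [71, 11, 88]
  L1: h(71,11)=(71*31+11)%997=218 h(88,88)=(88*31+88)%997=822 -> [218, 822]
  L2: h(218,822)=(218*31+822)%997=601 -> [601]
  root=601
After append 69 (leaves=[71, 11, 88, 69]):
  L0: [71, 11, 88, 69]
  L1: h(71,11)=(71*31+11)%997=218 h(88,69)=(88*31+69)%997=803 -> [218, 803]
  L2: h(218,803)=(218*31+803)%997=582 -> [582]
  root=582
After append 29 (leaves=[71, 11, 88, 69, 29]):
  L0: [71, 11, 88, 69, 29]
  L1: h(71,11)=(71*31+11)%997=218 h(88,69)=(88*31+69)%997=803 h(29,29)=(29*31+29)%997=928 -> [218, 803, 928]
  L2: h(218,803)=(218*31+803)%997=582 h(928,928)=(928*31+928)%997=783 -> [582, 783]
  L3: h(582,783)=(582*31+783)%997=879 -> [879]
  root=879
After append 25 (leaves=[71, 11, 88, 69, 29, 25]):
  L0: [71, 11, 88, 69, 29, 25]
  L1: h(71,11)=(71*31+11)%997=218 h(88,69)=(88*31+69)%997=803 h(29,25)=(29*31+25)%997=924 -> [218, 803, 924]
  L2: h(218,803)=(218*31+803)%997=582 h(924,924)=(924*31+924)%997=655 -> [582, 655]
  L3: h(582,655)=(582*31+655)%997=751 -> [751]
  root=751

Answer: 71 218 601 582 879 751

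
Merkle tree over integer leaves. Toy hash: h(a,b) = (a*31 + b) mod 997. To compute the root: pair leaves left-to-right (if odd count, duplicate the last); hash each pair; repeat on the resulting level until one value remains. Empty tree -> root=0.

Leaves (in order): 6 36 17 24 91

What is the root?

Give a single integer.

Answer: 579

Derivation:
L0: [6, 36, 17, 24, 91]
L1: h(6,36)=(6*31+36)%997=222 h(17,24)=(17*31+24)%997=551 h(91,91)=(91*31+91)%997=918 -> [222, 551, 918]
L2: h(222,551)=(222*31+551)%997=454 h(918,918)=(918*31+918)%997=463 -> [454, 463]
L3: h(454,463)=(454*31+463)%997=579 -> [579]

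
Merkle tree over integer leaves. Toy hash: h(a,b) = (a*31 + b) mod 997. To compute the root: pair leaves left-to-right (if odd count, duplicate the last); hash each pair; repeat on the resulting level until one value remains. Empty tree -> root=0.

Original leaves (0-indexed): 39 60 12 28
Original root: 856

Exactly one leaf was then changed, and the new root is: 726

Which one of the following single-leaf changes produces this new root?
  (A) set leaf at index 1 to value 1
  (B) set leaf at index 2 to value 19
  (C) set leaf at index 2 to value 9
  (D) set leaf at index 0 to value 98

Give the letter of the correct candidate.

Original leaves: [39, 60, 12, 28]
Target new root: 726
Try each candidate change and compute the resulting root:
Candidate A: set leaf[1] = 1 -> leaves = [39, 1, 12, 28]
  L0: [39, 1, 12, 28]
  L1: h(39,1)=(39*31+1)%997=213 h(12,28)=(12*31+28)%997=400 -> [213, 400]
  L2: h(213,400)=(213*31+400)%997=24 -> [24]
  root = 24 != target 726
Candidate B: set leaf[2] = 19 -> leaves = [39, 60, 19, 28]
  L0: [39, 60, 19, 28]
  L1: h(39,60)=(39*31+60)%997=272 h(19,28)=(19*31+28)%997=617 -> [272, 617]
  L2: h(272,617)=(272*31+617)%997=76 -> [76]
  root = 76 != target 726
Candidate C: set leaf[2] = 9 -> leaves = [39, 60, 9, 28]
  L0: [39, 60, 9, 28]
  L1: h(39,60)=(39*31+60)%997=272 h(9,28)=(9*31+28)%997=307 -> [272, 307]
  L2: h(272,307)=(272*31+307)%997=763 -> [763]
  root = 763 != target 726
Candidate D: set leaf[0] = 98 -> leaves = [98, 60, 12, 28]
  L0: [98, 60, 12, 28]
  L1: h(98,60)=(98*31+60)%997=107 h(12,28)=(12*31+28)%997=400 -> [107, 400]
  L2: h(107,400)=(107*31+400)%997=726 -> [726]
  root = 726 == target 726  ** MATCH **
Candidate D produces the target root.

Answer: D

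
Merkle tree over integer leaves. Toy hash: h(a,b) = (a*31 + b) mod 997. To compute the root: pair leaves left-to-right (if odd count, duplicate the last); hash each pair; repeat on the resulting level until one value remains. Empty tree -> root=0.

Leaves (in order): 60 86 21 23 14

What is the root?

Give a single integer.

Answer: 69

Derivation:
L0: [60, 86, 21, 23, 14]
L1: h(60,86)=(60*31+86)%997=949 h(21,23)=(21*31+23)%997=674 h(14,14)=(14*31+14)%997=448 -> [949, 674, 448]
L2: h(949,674)=(949*31+674)%997=183 h(448,448)=(448*31+448)%997=378 -> [183, 378]
L3: h(183,378)=(183*31+378)%997=69 -> [69]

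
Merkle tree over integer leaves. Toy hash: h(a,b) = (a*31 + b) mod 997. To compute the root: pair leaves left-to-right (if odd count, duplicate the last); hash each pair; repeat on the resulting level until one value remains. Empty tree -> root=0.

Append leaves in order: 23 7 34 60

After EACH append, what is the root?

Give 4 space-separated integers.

After append 23 (leaves=[23]):
  L0: [23]
  root=23
After append 7 (leaves=[23, 7]):
  L0: [23, 7]
  L1: h(23,7)=(23*31+7)%997=720 -> [720]
  root=720
After append 34 (leaves=[23, 7, 34]):
  L0: [23, 7, 34]
  L1: h(23,7)=(23*31+7)%997=720 h(34,34)=(34*31+34)%997=91 -> [720, 91]
  L2: h(720,91)=(720*31+91)%997=477 -> [477]
  root=477
After append 60 (leaves=[23, 7, 34, 60]):
  L0: [23, 7, 34, 60]
  L1: h(23,7)=(23*31+7)%997=720 h(34,60)=(34*31+60)%997=117 -> [720, 117]
  L2: h(720,117)=(720*31+117)%997=503 -> [503]
  root=503

Answer: 23 720 477 503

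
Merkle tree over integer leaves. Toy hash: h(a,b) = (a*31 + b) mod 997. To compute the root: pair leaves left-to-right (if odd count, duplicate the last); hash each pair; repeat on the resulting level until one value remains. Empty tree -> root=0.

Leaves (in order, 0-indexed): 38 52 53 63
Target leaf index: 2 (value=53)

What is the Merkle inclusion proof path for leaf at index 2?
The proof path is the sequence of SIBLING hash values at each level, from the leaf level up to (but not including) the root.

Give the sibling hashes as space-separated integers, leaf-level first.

Answer: 63 233

Derivation:
L0 (leaves): [38, 52, 53, 63], target index=2
L1: h(38,52)=(38*31+52)%997=233 [pair 0] h(53,63)=(53*31+63)%997=709 [pair 1] -> [233, 709]
  Sibling for proof at L0: 63
L2: h(233,709)=(233*31+709)%997=953 [pair 0] -> [953]
  Sibling for proof at L1: 233
Root: 953
Proof path (sibling hashes from leaf to root): [63, 233]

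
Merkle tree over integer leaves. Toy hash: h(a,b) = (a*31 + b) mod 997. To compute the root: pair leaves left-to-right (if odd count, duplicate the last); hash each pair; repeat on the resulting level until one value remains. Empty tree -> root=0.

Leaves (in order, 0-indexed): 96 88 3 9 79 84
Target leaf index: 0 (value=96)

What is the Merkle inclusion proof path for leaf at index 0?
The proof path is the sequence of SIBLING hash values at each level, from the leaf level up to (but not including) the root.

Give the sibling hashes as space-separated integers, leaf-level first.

L0 (leaves): [96, 88, 3, 9, 79, 84], target index=0
L1: h(96,88)=(96*31+88)%997=73 [pair 0] h(3,9)=(3*31+9)%997=102 [pair 1] h(79,84)=(79*31+84)%997=539 [pair 2] -> [73, 102, 539]
  Sibling for proof at L0: 88
L2: h(73,102)=(73*31+102)%997=371 [pair 0] h(539,539)=(539*31+539)%997=299 [pair 1] -> [371, 299]
  Sibling for proof at L1: 102
L3: h(371,299)=(371*31+299)%997=833 [pair 0] -> [833]
  Sibling for proof at L2: 299
Root: 833
Proof path (sibling hashes from leaf to root): [88, 102, 299]

Answer: 88 102 299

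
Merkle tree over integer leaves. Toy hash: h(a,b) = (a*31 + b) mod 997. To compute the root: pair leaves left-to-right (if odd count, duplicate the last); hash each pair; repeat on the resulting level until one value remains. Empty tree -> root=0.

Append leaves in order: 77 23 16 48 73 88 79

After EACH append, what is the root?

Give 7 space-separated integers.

Answer: 77 416 447 479 868 351 528

Derivation:
After append 77 (leaves=[77]):
  L0: [77]
  root=77
After append 23 (leaves=[77, 23]):
  L0: [77, 23]
  L1: h(77,23)=(77*31+23)%997=416 -> [416]
  root=416
After append 16 (leaves=[77, 23, 16]):
  L0: [77, 23, 16]
  L1: h(77,23)=(77*31+23)%997=416 h(16,16)=(16*31+16)%997=512 -> [416, 512]
  L2: h(416,512)=(416*31+512)%997=447 -> [447]
  root=447
After append 48 (leaves=[77, 23, 16, 48]):
  L0: [77, 23, 16, 48]
  L1: h(77,23)=(77*31+23)%997=416 h(16,48)=(16*31+48)%997=544 -> [416, 544]
  L2: h(416,544)=(416*31+544)%997=479 -> [479]
  root=479
After append 73 (leaves=[77, 23, 16, 48, 73]):
  L0: [77, 23, 16, 48, 73]
  L1: h(77,23)=(77*31+23)%997=416 h(16,48)=(16*31+48)%997=544 h(73,73)=(73*31+73)%997=342 -> [416, 544, 342]
  L2: h(416,544)=(416*31+544)%997=479 h(342,342)=(342*31+342)%997=974 -> [479, 974]
  L3: h(479,974)=(479*31+974)%997=868 -> [868]
  root=868
After append 88 (leaves=[77, 23, 16, 48, 73, 88]):
  L0: [77, 23, 16, 48, 73, 88]
  L1: h(77,23)=(77*31+23)%997=416 h(16,48)=(16*31+48)%997=544 h(73,88)=(73*31+88)%997=357 -> [416, 544, 357]
  L2: h(416,544)=(416*31+544)%997=479 h(357,357)=(357*31+357)%997=457 -> [479, 457]
  L3: h(479,457)=(479*31+457)%997=351 -> [351]
  root=351
After append 79 (leaves=[77, 23, 16, 48, 73, 88, 79]):
  L0: [77, 23, 16, 48, 73, 88, 79]
  L1: h(77,23)=(77*31+23)%997=416 h(16,48)=(16*31+48)%997=544 h(73,88)=(73*31+88)%997=357 h(79,79)=(79*31+79)%997=534 -> [416, 544, 357, 534]
  L2: h(416,544)=(416*31+544)%997=479 h(357,534)=(357*31+534)%997=634 -> [479, 634]
  L3: h(479,634)=(479*31+634)%997=528 -> [528]
  root=528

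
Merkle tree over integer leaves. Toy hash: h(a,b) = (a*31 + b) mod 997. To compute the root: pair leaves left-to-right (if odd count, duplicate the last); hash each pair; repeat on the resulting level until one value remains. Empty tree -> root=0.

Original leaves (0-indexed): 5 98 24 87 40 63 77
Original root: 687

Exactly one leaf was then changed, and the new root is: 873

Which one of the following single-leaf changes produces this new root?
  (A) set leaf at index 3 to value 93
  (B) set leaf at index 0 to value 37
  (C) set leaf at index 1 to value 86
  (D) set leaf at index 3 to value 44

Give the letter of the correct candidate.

Original leaves: [5, 98, 24, 87, 40, 63, 77]
Target new root: 873
Try each candidate change and compute the resulting root:
Candidate A: set leaf[3] = 93 -> leaves = [5, 98, 24, 93, 40, 63, 77]
  L0: [5, 98, 24, 93, 40, 63, 77]
  L1: h(5,98)=(5*31+98)%997=253 h(24,93)=(24*31+93)%997=837 h(40,63)=(40*31+63)%997=306 h(77,77)=(77*31+77)%997=470 -> [253, 837, 306, 470]
  L2: h(253,837)=(253*31+837)%997=704 h(306,470)=(306*31+470)%997=983 -> [704, 983]
  L3: h(704,983)=(704*31+983)%997=873 -> [873]
  root = 873 == target 873  ** MATCH **
Candidate B: set leaf[0] = 37 -> leaves = [37, 98, 24, 87, 40, 63, 77]
  L0: [37, 98, 24, 87, 40, 63, 77]
  L1: h(37,98)=(37*31+98)%997=248 h(24,87)=(24*31+87)%997=831 h(40,63)=(40*31+63)%997=306 h(77,77)=(77*31+77)%997=470 -> [248, 831, 306, 470]
  L2: h(248,831)=(248*31+831)%997=543 h(306,470)=(306*31+470)%997=983 -> [543, 983]
  L3: h(543,983)=(543*31+983)%997=867 -> [867]
  root = 867 != target 873
Candidate C: set leaf[1] = 86 -> leaves = [5, 86, 24, 87, 40, 63, 77]
  L0: [5, 86, 24, 87, 40, 63, 77]
  L1: h(5,86)=(5*31+86)%997=241 h(24,87)=(24*31+87)%997=831 h(40,63)=(40*31+63)%997=306 h(77,77)=(77*31+77)%997=470 -> [241, 831, 306, 470]
  L2: h(241,831)=(241*31+831)%997=326 h(306,470)=(306*31+470)%997=983 -> [326, 983]
  L3: h(326,983)=(326*31+983)%997=122 -> [122]
  root = 122 != target 873
Candidate D: set leaf[3] = 44 -> leaves = [5, 98, 24, 44, 40, 63, 77]
  L0: [5, 98, 24, 44, 40, 63, 77]
  L1: h(5,98)=(5*31+98)%997=253 h(24,44)=(24*31+44)%997=788 h(40,63)=(40*31+63)%997=306 h(77,77)=(77*31+77)%997=470 -> [253, 788, 306, 470]
  L2: h(253,788)=(253*31+788)%997=655 h(306,470)=(306*31+470)%997=983 -> [655, 983]
  L3: h(655,983)=(655*31+983)%997=351 -> [351]
  root = 351 != target 873
Candidate A produces the target root.

Answer: A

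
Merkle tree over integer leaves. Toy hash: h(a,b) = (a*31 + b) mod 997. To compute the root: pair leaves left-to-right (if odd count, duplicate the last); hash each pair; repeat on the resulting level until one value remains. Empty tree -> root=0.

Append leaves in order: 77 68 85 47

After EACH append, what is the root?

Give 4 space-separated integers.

Answer: 77 461 62 24

Derivation:
After append 77 (leaves=[77]):
  L0: [77]
  root=77
After append 68 (leaves=[77, 68]):
  L0: [77, 68]
  L1: h(77,68)=(77*31+68)%997=461 -> [461]
  root=461
After append 85 (leaves=[77, 68, 85]):
  L0: [77, 68, 85]
  L1: h(77,68)=(77*31+68)%997=461 h(85,85)=(85*31+85)%997=726 -> [461, 726]
  L2: h(461,726)=(461*31+726)%997=62 -> [62]
  root=62
After append 47 (leaves=[77, 68, 85, 47]):
  L0: [77, 68, 85, 47]
  L1: h(77,68)=(77*31+68)%997=461 h(85,47)=(85*31+47)%997=688 -> [461, 688]
  L2: h(461,688)=(461*31+688)%997=24 -> [24]
  root=24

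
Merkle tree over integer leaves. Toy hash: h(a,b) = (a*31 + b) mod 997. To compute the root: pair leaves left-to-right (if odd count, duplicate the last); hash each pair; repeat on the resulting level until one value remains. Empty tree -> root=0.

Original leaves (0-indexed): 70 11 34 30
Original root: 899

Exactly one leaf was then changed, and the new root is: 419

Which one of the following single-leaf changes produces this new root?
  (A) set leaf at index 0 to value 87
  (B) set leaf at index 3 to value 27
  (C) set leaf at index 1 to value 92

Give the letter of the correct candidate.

Answer: C

Derivation:
Original leaves: [70, 11, 34, 30]
Target new root: 419
Try each candidate change and compute the resulting root:
Candidate A: set leaf[0] = 87 -> leaves = [87, 11, 34, 30]
  L0: [87, 11, 34, 30]
  L1: h(87,11)=(87*31+11)%997=714 h(34,30)=(34*31+30)%997=87 -> [714, 87]
  L2: h(714,87)=(714*31+87)%997=287 -> [287]
  root = 287 != target 419
Candidate B: set leaf[3] = 27 -> leaves = [70, 11, 34, 27]
  L0: [70, 11, 34, 27]
  L1: h(70,11)=(70*31+11)%997=187 h(34,27)=(34*31+27)%997=84 -> [187, 84]
  L2: h(187,84)=(187*31+84)%997=896 -> [896]
  root = 896 != target 419
Candidate C: set leaf[1] = 92 -> leaves = [70, 92, 34, 30]
  L0: [70, 92, 34, 30]
  L1: h(70,92)=(70*31+92)%997=268 h(34,30)=(34*31+30)%997=87 -> [268, 87]
  L2: h(268,87)=(268*31+87)%997=419 -> [419]
  root = 419 == target 419  ** MATCH **
Candidate C produces the target root.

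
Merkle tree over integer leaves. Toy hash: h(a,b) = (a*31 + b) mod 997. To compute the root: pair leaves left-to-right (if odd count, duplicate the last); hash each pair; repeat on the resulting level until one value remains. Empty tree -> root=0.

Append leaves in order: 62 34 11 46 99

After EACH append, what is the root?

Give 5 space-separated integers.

After append 62 (leaves=[62]):
  L0: [62]
  root=62
After append 34 (leaves=[62, 34]):
  L0: [62, 34]
  L1: h(62,34)=(62*31+34)%997=959 -> [959]
  root=959
After append 11 (leaves=[62, 34, 11]):
  L0: [62, 34, 11]
  L1: h(62,34)=(62*31+34)%997=959 h(11,11)=(11*31+11)%997=352 -> [959, 352]
  L2: h(959,352)=(959*31+352)%997=171 -> [171]
  root=171
After append 46 (leaves=[62, 34, 11, 46]):
  L0: [62, 34, 11, 46]
  L1: h(62,34)=(62*31+34)%997=959 h(11,46)=(11*31+46)%997=387 -> [959, 387]
  L2: h(959,387)=(959*31+387)%997=206 -> [206]
  root=206
After append 99 (leaves=[62, 34, 11, 46, 99]):
  L0: [62, 34, 11, 46, 99]
  L1: h(62,34)=(62*31+34)%997=959 h(11,46)=(11*31+46)%997=387 h(99,99)=(99*31+99)%997=177 -> [959, 387, 177]
  L2: h(959,387)=(959*31+387)%997=206 h(177,177)=(177*31+177)%997=679 -> [206, 679]
  L3: h(206,679)=(206*31+679)%997=86 -> [86]
  root=86

Answer: 62 959 171 206 86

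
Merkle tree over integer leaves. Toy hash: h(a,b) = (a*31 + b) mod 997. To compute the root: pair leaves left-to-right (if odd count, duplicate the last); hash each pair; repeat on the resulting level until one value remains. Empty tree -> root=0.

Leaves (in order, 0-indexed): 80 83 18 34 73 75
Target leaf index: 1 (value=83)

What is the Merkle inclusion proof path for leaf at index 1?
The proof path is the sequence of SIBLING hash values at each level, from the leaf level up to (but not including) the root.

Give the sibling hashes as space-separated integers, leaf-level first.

L0 (leaves): [80, 83, 18, 34, 73, 75], target index=1
L1: h(80,83)=(80*31+83)%997=569 [pair 0] h(18,34)=(18*31+34)%997=592 [pair 1] h(73,75)=(73*31+75)%997=344 [pair 2] -> [569, 592, 344]
  Sibling for proof at L0: 80
L2: h(569,592)=(569*31+592)%997=285 [pair 0] h(344,344)=(344*31+344)%997=41 [pair 1] -> [285, 41]
  Sibling for proof at L1: 592
L3: h(285,41)=(285*31+41)%997=900 [pair 0] -> [900]
  Sibling for proof at L2: 41
Root: 900
Proof path (sibling hashes from leaf to root): [80, 592, 41]

Answer: 80 592 41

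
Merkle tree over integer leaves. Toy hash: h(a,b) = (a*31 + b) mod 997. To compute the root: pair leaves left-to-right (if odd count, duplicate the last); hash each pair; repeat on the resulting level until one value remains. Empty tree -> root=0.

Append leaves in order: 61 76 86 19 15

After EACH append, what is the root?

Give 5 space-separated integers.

After append 61 (leaves=[61]):
  L0: [61]
  root=61
After append 76 (leaves=[61, 76]):
  L0: [61, 76]
  L1: h(61,76)=(61*31+76)%997=970 -> [970]
  root=970
After append 86 (leaves=[61, 76, 86]):
  L0: [61, 76, 86]
  L1: h(61,76)=(61*31+76)%997=970 h(86,86)=(86*31+86)%997=758 -> [970, 758]
  L2: h(970,758)=(970*31+758)%997=918 -> [918]
  root=918
After append 19 (leaves=[61, 76, 86, 19]):
  L0: [61, 76, 86, 19]
  L1: h(61,76)=(61*31+76)%997=970 h(86,19)=(86*31+19)%997=691 -> [970, 691]
  L2: h(970,691)=(970*31+691)%997=851 -> [851]
  root=851
After append 15 (leaves=[61, 76, 86, 19, 15]):
  L0: [61, 76, 86, 19, 15]
  L1: h(61,76)=(61*31+76)%997=970 h(86,19)=(86*31+19)%997=691 h(15,15)=(15*31+15)%997=480 -> [970, 691, 480]
  L2: h(970,691)=(970*31+691)%997=851 h(480,480)=(480*31+480)%997=405 -> [851, 405]
  L3: h(851,405)=(851*31+405)%997=864 -> [864]
  root=864

Answer: 61 970 918 851 864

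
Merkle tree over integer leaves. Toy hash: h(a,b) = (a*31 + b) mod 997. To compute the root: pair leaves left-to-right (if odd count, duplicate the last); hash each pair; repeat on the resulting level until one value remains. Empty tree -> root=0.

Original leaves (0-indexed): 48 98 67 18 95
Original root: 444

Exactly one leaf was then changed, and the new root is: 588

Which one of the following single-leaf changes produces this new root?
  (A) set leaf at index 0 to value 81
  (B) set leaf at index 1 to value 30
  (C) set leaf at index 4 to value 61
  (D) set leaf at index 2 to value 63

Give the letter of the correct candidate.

Answer: D

Derivation:
Original leaves: [48, 98, 67, 18, 95]
Target new root: 588
Try each candidate change and compute the resulting root:
Candidate A: set leaf[0] = 81 -> leaves = [81, 98, 67, 18, 95]
  L0: [81, 98, 67, 18, 95]
  L1: h(81,98)=(81*31+98)%997=615 h(67,18)=(67*31+18)%997=101 h(95,95)=(95*31+95)%997=49 -> [615, 101, 49]
  L2: h(615,101)=(615*31+101)%997=223 h(49,49)=(49*31+49)%997=571 -> [223, 571]
  L3: h(223,571)=(223*31+571)%997=505 -> [505]
  root = 505 != target 588
Candidate B: set leaf[1] = 30 -> leaves = [48, 30, 67, 18, 95]
  L0: [48, 30, 67, 18, 95]
  L1: h(48,30)=(48*31+30)%997=521 h(67,18)=(67*31+18)%997=101 h(95,95)=(95*31+95)%997=49 -> [521, 101, 49]
  L2: h(521,101)=(521*31+101)%997=300 h(49,49)=(49*31+49)%997=571 -> [300, 571]
  L3: h(300,571)=(300*31+571)%997=898 -> [898]
  root = 898 != target 588
Candidate C: set leaf[4] = 61 -> leaves = [48, 98, 67, 18, 61]
  L0: [48, 98, 67, 18, 61]
  L1: h(48,98)=(48*31+98)%997=589 h(67,18)=(67*31+18)%997=101 h(61,61)=(61*31+61)%997=955 -> [589, 101, 955]
  L2: h(589,101)=(589*31+101)%997=414 h(955,955)=(955*31+955)%997=650 -> [414, 650]
  L3: h(414,650)=(414*31+650)%997=523 -> [523]
  root = 523 != target 588
Candidate D: set leaf[2] = 63 -> leaves = [48, 98, 63, 18, 95]
  L0: [48, 98, 63, 18, 95]
  L1: h(48,98)=(48*31+98)%997=589 h(63,18)=(63*31+18)%997=974 h(95,95)=(95*31+95)%997=49 -> [589, 974, 49]
  L2: h(589,974)=(589*31+974)%997=290 h(49,49)=(49*31+49)%997=571 -> [290, 571]
  L3: h(290,571)=(290*31+571)%997=588 -> [588]
  root = 588 == target 588  ** MATCH **
Candidate D produces the target root.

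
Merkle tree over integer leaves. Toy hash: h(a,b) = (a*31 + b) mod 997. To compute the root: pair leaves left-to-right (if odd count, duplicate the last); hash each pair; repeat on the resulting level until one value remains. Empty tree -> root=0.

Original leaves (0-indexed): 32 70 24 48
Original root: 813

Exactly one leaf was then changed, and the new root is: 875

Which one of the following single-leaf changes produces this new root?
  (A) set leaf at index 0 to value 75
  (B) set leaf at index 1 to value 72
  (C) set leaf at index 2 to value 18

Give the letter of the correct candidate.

Original leaves: [32, 70, 24, 48]
Target new root: 875
Try each candidate change and compute the resulting root:
Candidate A: set leaf[0] = 75 -> leaves = [75, 70, 24, 48]
  L0: [75, 70, 24, 48]
  L1: h(75,70)=(75*31+70)%997=401 h(24,48)=(24*31+48)%997=792 -> [401, 792]
  L2: h(401,792)=(401*31+792)%997=262 -> [262]
  root = 262 != target 875
Candidate B: set leaf[1] = 72 -> leaves = [32, 72, 24, 48]
  L0: [32, 72, 24, 48]
  L1: h(32,72)=(32*31+72)%997=67 h(24,48)=(24*31+48)%997=792 -> [67, 792]
  L2: h(67,792)=(67*31+792)%997=875 -> [875]
  root = 875 == target 875  ** MATCH **
Candidate C: set leaf[2] = 18 -> leaves = [32, 70, 18, 48]
  L0: [32, 70, 18, 48]
  L1: h(32,70)=(32*31+70)%997=65 h(18,48)=(18*31+48)%997=606 -> [65, 606]
  L2: h(65,606)=(65*31+606)%997=627 -> [627]
  root = 627 != target 875
Candidate B produces the target root.

Answer: B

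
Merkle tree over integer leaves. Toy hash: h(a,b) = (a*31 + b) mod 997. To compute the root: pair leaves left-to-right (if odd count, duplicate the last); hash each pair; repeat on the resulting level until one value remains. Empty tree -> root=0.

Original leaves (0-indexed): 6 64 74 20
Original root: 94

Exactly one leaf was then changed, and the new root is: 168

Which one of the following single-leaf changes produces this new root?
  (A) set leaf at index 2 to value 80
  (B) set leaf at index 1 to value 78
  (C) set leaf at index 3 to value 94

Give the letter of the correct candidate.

Answer: C

Derivation:
Original leaves: [6, 64, 74, 20]
Target new root: 168
Try each candidate change and compute the resulting root:
Candidate A: set leaf[2] = 80 -> leaves = [6, 64, 80, 20]
  L0: [6, 64, 80, 20]
  L1: h(6,64)=(6*31+64)%997=250 h(80,20)=(80*31+20)%997=506 -> [250, 506]
  L2: h(250,506)=(250*31+506)%997=280 -> [280]
  root = 280 != target 168
Candidate B: set leaf[1] = 78 -> leaves = [6, 78, 74, 20]
  L0: [6, 78, 74, 20]
  L1: h(6,78)=(6*31+78)%997=264 h(74,20)=(74*31+20)%997=320 -> [264, 320]
  L2: h(264,320)=(264*31+320)%997=528 -> [528]
  root = 528 != target 168
Candidate C: set leaf[3] = 94 -> leaves = [6, 64, 74, 94]
  L0: [6, 64, 74, 94]
  L1: h(6,64)=(6*31+64)%997=250 h(74,94)=(74*31+94)%997=394 -> [250, 394]
  L2: h(250,394)=(250*31+394)%997=168 -> [168]
  root = 168 == target 168  ** MATCH **
Candidate C produces the target root.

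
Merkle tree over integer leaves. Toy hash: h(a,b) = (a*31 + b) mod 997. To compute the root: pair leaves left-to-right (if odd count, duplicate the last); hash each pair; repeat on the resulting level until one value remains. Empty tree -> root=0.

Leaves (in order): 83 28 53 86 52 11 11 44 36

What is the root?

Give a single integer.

L0: [83, 28, 53, 86, 52, 11, 11, 44, 36]
L1: h(83,28)=(83*31+28)%997=607 h(53,86)=(53*31+86)%997=732 h(52,11)=(52*31+11)%997=626 h(11,44)=(11*31+44)%997=385 h(36,36)=(36*31+36)%997=155 -> [607, 732, 626, 385, 155]
L2: h(607,732)=(607*31+732)%997=606 h(626,385)=(626*31+385)%997=848 h(155,155)=(155*31+155)%997=972 -> [606, 848, 972]
L3: h(606,848)=(606*31+848)%997=691 h(972,972)=(972*31+972)%997=197 -> [691, 197]
L4: h(691,197)=(691*31+197)%997=681 -> [681]

Answer: 681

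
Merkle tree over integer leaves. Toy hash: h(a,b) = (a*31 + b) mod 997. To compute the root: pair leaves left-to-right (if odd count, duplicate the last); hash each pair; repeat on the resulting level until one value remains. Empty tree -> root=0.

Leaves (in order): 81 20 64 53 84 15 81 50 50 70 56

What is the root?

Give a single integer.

L0: [81, 20, 64, 53, 84, 15, 81, 50, 50, 70, 56]
L1: h(81,20)=(81*31+20)%997=537 h(64,53)=(64*31+53)%997=43 h(84,15)=(84*31+15)%997=625 h(81,50)=(81*31+50)%997=567 h(50,70)=(50*31+70)%997=623 h(56,56)=(56*31+56)%997=795 -> [537, 43, 625, 567, 623, 795]
L2: h(537,43)=(537*31+43)%997=738 h(625,567)=(625*31+567)%997=2 h(623,795)=(623*31+795)%997=168 -> [738, 2, 168]
L3: h(738,2)=(738*31+2)%997=946 h(168,168)=(168*31+168)%997=391 -> [946, 391]
L4: h(946,391)=(946*31+391)%997=804 -> [804]

Answer: 804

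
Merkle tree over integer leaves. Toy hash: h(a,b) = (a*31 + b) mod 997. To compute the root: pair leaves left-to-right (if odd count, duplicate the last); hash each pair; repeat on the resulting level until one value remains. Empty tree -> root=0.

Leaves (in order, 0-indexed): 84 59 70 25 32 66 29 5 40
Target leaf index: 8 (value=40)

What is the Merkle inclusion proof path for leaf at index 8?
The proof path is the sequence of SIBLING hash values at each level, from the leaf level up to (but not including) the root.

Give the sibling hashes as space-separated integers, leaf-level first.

Answer: 40 283 83 894

Derivation:
L0 (leaves): [84, 59, 70, 25, 32, 66, 29, 5, 40], target index=8
L1: h(84,59)=(84*31+59)%997=669 [pair 0] h(70,25)=(70*31+25)%997=201 [pair 1] h(32,66)=(32*31+66)%997=61 [pair 2] h(29,5)=(29*31+5)%997=904 [pair 3] h(40,40)=(40*31+40)%997=283 [pair 4] -> [669, 201, 61, 904, 283]
  Sibling for proof at L0: 40
L2: h(669,201)=(669*31+201)%997=3 [pair 0] h(61,904)=(61*31+904)%997=801 [pair 1] h(283,283)=(283*31+283)%997=83 [pair 2] -> [3, 801, 83]
  Sibling for proof at L1: 283
L3: h(3,801)=(3*31+801)%997=894 [pair 0] h(83,83)=(83*31+83)%997=662 [pair 1] -> [894, 662]
  Sibling for proof at L2: 83
L4: h(894,662)=(894*31+662)%997=460 [pair 0] -> [460]
  Sibling for proof at L3: 894
Root: 460
Proof path (sibling hashes from leaf to root): [40, 283, 83, 894]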